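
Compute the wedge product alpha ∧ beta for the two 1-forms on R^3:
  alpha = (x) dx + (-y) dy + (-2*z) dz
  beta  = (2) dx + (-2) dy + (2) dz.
alpha ∧ beta = (-2*x + 2*y) dx ∧ dy + (2*x + 4*z) dx ∧ dz + (-2*y - 4*z) dy ∧ dz

Distribute the wedge, using dx_i ∧ dx_j = -dx_j ∧ dx_i and dx_i ∧ dx_i = 0. For each pair (i, j) with i < j, the coefficient of dx_i ∧ dx_j in alpha ∧ beta is (alpha_i * beta_j - alpha_j * beta_i). Collecting: alpha ∧ beta = (-2*x + 2*y) dx ∧ dy + (2*x + 4*z) dx ∧ dz + (-2*y - 4*z) dy ∧ dz.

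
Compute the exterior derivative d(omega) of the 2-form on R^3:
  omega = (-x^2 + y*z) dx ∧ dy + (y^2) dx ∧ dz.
d(omega) = (-y) dx ∧ dy ∧ dz

For a 2-form omega = sum_{i<j} g_{ij} dx_i ∧ dx_j, the exterior derivative is
  d(omega) = sum_{i<j} d(g_{ij}) ∧ dx_i ∧ dx_j = sum_{i<j, k} (∂g_{ij}/∂x_k) dx_k ∧ dx_i ∧ dx_j.
Expand each term, using dx_k ∧ dx_i ∧ dx_j = sgn(permutation) dx_{(a)} ∧ dx_{(b)} ∧ dx_{(c)} with (a < b < c) sorted:
  d(-x^2 + y*z) includes (∂/∂z)(-x^2 + y*z) dz = (y) dz, which multiplied by dx ∧ dy gives (y) dx ∧ dy ∧ dz
  d(y^2) includes (∂/∂y)(y^2) dy = (2*y) dy, which multiplied by dx ∧ dz gives (-2*y) dx ∧ dy ∧ dz
Collecting like 3-forms: d(omega) = (-y) dx ∧ dy ∧ dz.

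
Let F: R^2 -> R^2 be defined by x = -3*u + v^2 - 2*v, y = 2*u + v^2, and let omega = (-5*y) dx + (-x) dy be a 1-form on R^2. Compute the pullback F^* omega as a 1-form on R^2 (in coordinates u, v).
F^* omega = (36*u + 13*v^2 + 4*v) du + (-14*u*v + 20*u - 12*v^3 + 14*v^2) dv

Using F^*(f dg) = (f ∘ F) d(g ∘ F), substitute each coordinate x_i by F_i(u, v) in f_i, and replace dx_i by d F_i = (∂F_i/∂u) du + (∂F_i/∂v) dv.
  For the x component: f_1(F) = -10*u - 5*v^2; d F_1 = (-3) du + (2*v - 2) dv
  For the y component: f_2(F) = 3*u - v^2 + 2*v; d F_2 = (2) du + (2*v) dv
Combining and collecting du, dv coefficients:
  coeff of du: 36*u + 13*v^2 + 4*v
  coeff of dv: -14*u*v + 20*u - 12*v^3 + 14*v^2
F^* omega = (36*u + 13*v^2 + 4*v) du + (-14*u*v + 20*u - 12*v^3 + 14*v^2) dv.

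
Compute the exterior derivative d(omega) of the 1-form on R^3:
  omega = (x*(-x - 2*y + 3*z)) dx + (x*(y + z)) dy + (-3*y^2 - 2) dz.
d(omega) = (2*x + y + z) dx ∧ dy + (-3*x) dx ∧ dz + (-x - 6*y) dy ∧ dz

For a 1-form omega = sum_i f_i dx_i, the exterior derivative is
  d(omega) = sum_{i < j} (∂f_j/∂x_i - ∂f_i/∂x_j) dx_i ∧ dx_j.
  coefficient of dx ∧ dy: ∂f_2/∂x - ∂f_1/∂y = ∂(x*(y + z))/∂x - ∂(x*(-x - 2*y + 3*z))/∂y = 2*x + y + z
  coefficient of dx ∧ dz: ∂f_3/∂x - ∂f_1/∂z = ∂(-3*y^2 - 2)/∂x - ∂(x*(-x - 2*y + 3*z))/∂z = -3*x
  coefficient of dy ∧ dz: ∂f_3/∂y - ∂f_2/∂z = ∂(-3*y^2 - 2)/∂y - ∂(x*(y + z))/∂z = -x - 6*y
Assembling: d(omega) = (2*x + y + z) dx ∧ dy + (-3*x) dx ∧ dz + (-x - 6*y) dy ∧ dz.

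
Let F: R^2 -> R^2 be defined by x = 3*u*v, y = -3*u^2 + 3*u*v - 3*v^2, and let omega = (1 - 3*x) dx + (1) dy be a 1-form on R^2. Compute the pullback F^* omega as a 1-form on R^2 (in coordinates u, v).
F^* omega = (-27*u*v^2 - 6*u + 6*v) du + (-27*u^2*v + 6*u - 6*v) dv

Using F^*(f dg) = (f ∘ F) d(g ∘ F), substitute each coordinate x_i by F_i(u, v) in f_i, and replace dx_i by d F_i = (∂F_i/∂u) du + (∂F_i/∂v) dv.
  For the x component: f_1(F) = -9*u*v + 1; d F_1 = (3*v) du + (3*u) dv
  For the y component: f_2(F) = 1; d F_2 = (-6*u + 3*v) du + (3*u - 6*v) dv
Combining and collecting du, dv coefficients:
  coeff of du: -27*u*v^2 - 6*u + 6*v
  coeff of dv: -27*u^2*v + 6*u - 6*v
F^* omega = (-27*u*v^2 - 6*u + 6*v) du + (-27*u^2*v + 6*u - 6*v) dv.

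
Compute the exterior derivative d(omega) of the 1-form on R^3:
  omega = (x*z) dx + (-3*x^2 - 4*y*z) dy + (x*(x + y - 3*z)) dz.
d(omega) = (-6*x) dx ∧ dy + (x + y - 3*z) dx ∧ dz + (x + 4*y) dy ∧ dz

For a 1-form omega = sum_i f_i dx_i, the exterior derivative is
  d(omega) = sum_{i < j} (∂f_j/∂x_i - ∂f_i/∂x_j) dx_i ∧ dx_j.
  coefficient of dx ∧ dy: ∂f_2/∂x - ∂f_1/∂y = ∂(-3*x^2 - 4*y*z)/∂x - ∂(x*z)/∂y = -6*x
  coefficient of dx ∧ dz: ∂f_3/∂x - ∂f_1/∂z = ∂(x*(x + y - 3*z))/∂x - ∂(x*z)/∂z = x + y - 3*z
  coefficient of dy ∧ dz: ∂f_3/∂y - ∂f_2/∂z = ∂(x*(x + y - 3*z))/∂y - ∂(-3*x^2 - 4*y*z)/∂z = x + 4*y
Assembling: d(omega) = (-6*x) dx ∧ dy + (x + y - 3*z) dx ∧ dz + (x + 4*y) dy ∧ dz.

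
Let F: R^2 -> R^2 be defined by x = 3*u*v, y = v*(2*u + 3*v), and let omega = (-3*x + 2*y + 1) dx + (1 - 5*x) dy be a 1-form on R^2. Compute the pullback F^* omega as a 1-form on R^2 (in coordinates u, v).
F^* omega = (v*(-45*u*v + 18*v^2 + 5)) du + (-45*u^2*v - 72*u*v^2 + 5*u + 6*v) dv

Using F^*(f dg) = (f ∘ F) d(g ∘ F), substitute each coordinate x_i by F_i(u, v) in f_i, and replace dx_i by d F_i = (∂F_i/∂u) du + (∂F_i/∂v) dv.
  For the x component: f_1(F) = -5*u*v + 6*v^2 + 1; d F_1 = (3*v) du + (3*u) dv
  For the y component: f_2(F) = -15*u*v + 1; d F_2 = (2*v) du + (2*u + 6*v) dv
Combining and collecting du, dv coefficients:
  coeff of du: v*(-45*u*v + 18*v^2 + 5)
  coeff of dv: -45*u^2*v - 72*u*v^2 + 5*u + 6*v
F^* omega = (v*(-45*u*v + 18*v^2 + 5)) du + (-45*u^2*v - 72*u*v^2 + 5*u + 6*v) dv.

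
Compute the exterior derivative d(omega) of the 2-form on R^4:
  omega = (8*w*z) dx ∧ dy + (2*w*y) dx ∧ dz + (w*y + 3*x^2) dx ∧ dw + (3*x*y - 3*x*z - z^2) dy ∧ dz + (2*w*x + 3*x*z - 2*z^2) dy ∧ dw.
d(omega) = (6*w + 3*y - 3*z) dx ∧ dy ∧ dz + (w + 11*z) dx ∧ dy ∧ dw + (2*y) dx ∧ dz ∧ dw + (-3*x + 4*z) dy ∧ dz ∧ dw

For a 2-form omega = sum_{i<j} g_{ij} dx_i ∧ dx_j, the exterior derivative is
  d(omega) = sum_{i<j} d(g_{ij}) ∧ dx_i ∧ dx_j = sum_{i<j, k} (∂g_{ij}/∂x_k) dx_k ∧ dx_i ∧ dx_j.
Expand each term, using dx_k ∧ dx_i ∧ dx_j = sgn(permutation) dx_{(a)} ∧ dx_{(b)} ∧ dx_{(c)} with (a < b < c) sorted:
  d(8*w*z) includes (∂/∂z)(8*w*z) dz = (8*w) dz, which multiplied by dx ∧ dy gives (8*w) dx ∧ dy ∧ dz
  d(8*w*z) includes (∂/∂w)(8*w*z) dw = (8*z) dw, which multiplied by dx ∧ dy gives (8*z) dx ∧ dy ∧ dw
  d(2*w*y) includes (∂/∂y)(2*w*y) dy = (2*w) dy, which multiplied by dx ∧ dz gives (-2*w) dx ∧ dy ∧ dz
  d(2*w*y) includes (∂/∂w)(2*w*y) dw = (2*y) dw, which multiplied by dx ∧ dz gives (2*y) dx ∧ dz ∧ dw
  d(w*y + 3*x^2) includes (∂/∂y)(w*y + 3*x^2) dy = (w) dy, which multiplied by dx ∧ dw gives (-w) dx ∧ dy ∧ dw
  d(3*x*y - 3*x*z - z^2) includes (∂/∂x)(3*x*y - 3*x*z - z^2) dx = (3*y - 3*z) dx, which multiplied by dy ∧ dz gives (3*y - 3*z) dx ∧ dy ∧ dz
  d(2*w*x + 3*x*z - 2*z^2) includes (∂/∂x)(2*w*x + 3*x*z - 2*z^2) dx = (2*w + 3*z) dx, which multiplied by dy ∧ dw gives (2*w + 3*z) dx ∧ dy ∧ dw
  d(2*w*x + 3*x*z - 2*z^2) includes (∂/∂z)(2*w*x + 3*x*z - 2*z^2) dz = (3*x - 4*z) dz, which multiplied by dy ∧ dw gives (-3*x + 4*z) dy ∧ dz ∧ dw
Collecting like 3-forms: d(omega) = (6*w + 3*y - 3*z) dx ∧ dy ∧ dz + (w + 11*z) dx ∧ dy ∧ dw + (2*y) dx ∧ dz ∧ dw + (-3*x + 4*z) dy ∧ dz ∧ dw.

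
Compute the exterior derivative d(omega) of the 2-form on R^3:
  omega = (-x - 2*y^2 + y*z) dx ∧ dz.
d(omega) = (4*y - z) dx ∧ dy ∧ dz

For a 2-form omega = sum_{i<j} g_{ij} dx_i ∧ dx_j, the exterior derivative is
  d(omega) = sum_{i<j} d(g_{ij}) ∧ dx_i ∧ dx_j = sum_{i<j, k} (∂g_{ij}/∂x_k) dx_k ∧ dx_i ∧ dx_j.
Expand each term, using dx_k ∧ dx_i ∧ dx_j = sgn(permutation) dx_{(a)} ∧ dx_{(b)} ∧ dx_{(c)} with (a < b < c) sorted:
  d(-x - 2*y^2 + y*z) includes (∂/∂y)(-x - 2*y^2 + y*z) dy = (-4*y + z) dy, which multiplied by dx ∧ dz gives (4*y - z) dx ∧ dy ∧ dz
Collecting like 3-forms: d(omega) = (4*y - z) dx ∧ dy ∧ dz.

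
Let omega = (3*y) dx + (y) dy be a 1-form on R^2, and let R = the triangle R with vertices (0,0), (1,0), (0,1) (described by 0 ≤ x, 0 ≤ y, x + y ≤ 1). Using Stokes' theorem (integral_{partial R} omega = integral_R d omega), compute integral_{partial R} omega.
integral_(partial R) omega = -3/2

Stokes: integral_partial_R omega = integral_R d omega with d omega = (∂Q/∂x - ∂P/∂y) dx ∧ dy.
  ∂Q/∂x = 0
  ∂P/∂y = 3
  integrand = ∂Q/∂x - ∂P/∂y = -3.
Integrating over R: integral_0^1 integral_0^{1-x} (-3) dy dx = -3/2.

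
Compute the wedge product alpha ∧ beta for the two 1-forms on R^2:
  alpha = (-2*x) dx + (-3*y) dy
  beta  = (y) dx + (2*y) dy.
alpha ∧ beta = (y*(-4*x + 3*y)) dx ∧ dy

Distribute the wedge, using dx_i ∧ dx_j = -dx_j ∧ dx_i and dx_i ∧ dx_i = 0. For each pair (i, j) with i < j, the coefficient of dx_i ∧ dx_j in alpha ∧ beta is (alpha_i * beta_j - alpha_j * beta_i). Collecting: alpha ∧ beta = (y*(-4*x + 3*y)) dx ∧ dy.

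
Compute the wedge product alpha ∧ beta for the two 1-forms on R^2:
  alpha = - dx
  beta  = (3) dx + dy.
alpha ∧ beta = (-1) dx ∧ dy

Distribute the wedge, using dx_i ∧ dx_j = -dx_j ∧ dx_i and dx_i ∧ dx_i = 0. For each pair (i, j) with i < j, the coefficient of dx_i ∧ dx_j in alpha ∧ beta is (alpha_i * beta_j - alpha_j * beta_i). Collecting: alpha ∧ beta = (-1) dx ∧ dy.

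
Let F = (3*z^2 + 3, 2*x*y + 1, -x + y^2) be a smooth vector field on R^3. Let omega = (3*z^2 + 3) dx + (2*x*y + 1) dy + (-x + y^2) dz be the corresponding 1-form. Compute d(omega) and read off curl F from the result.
d(omega) = (2*y) dy ∧ dz + (6*z + 1) dz ∧ dx + (2*y) dx ∧ dy; curl F = (2*y, 6*z + 1, 2*y)

d omega = sum_{i<j} (∂f_j/∂x_i - ∂f_i/∂x_j) dx_i ∧ dx_j. Under the identification (dy ∧ dz, dz ∧ dx, dx ∧ dy) ↔ (e_x, e_y, e_z), the coefficients are exactly the components of curl F. Compute:
  ∂R/∂y - ∂Q/∂z = (2*y) - (0) = 2*y
  ∂P/∂z - ∂R/∂x = (6*z) - (-1) = 6*z + 1
  ∂Q/∂x - ∂P/∂y = (2*y) - (0) = 2*y.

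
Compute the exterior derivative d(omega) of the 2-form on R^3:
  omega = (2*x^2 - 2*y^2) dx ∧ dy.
d(omega) = 0

For a 2-form omega = sum_{i<j} g_{ij} dx_i ∧ dx_j, the exterior derivative is
  d(omega) = sum_{i<j} d(g_{ij}) ∧ dx_i ∧ dx_j = sum_{i<j, k} (∂g_{ij}/∂x_k) dx_k ∧ dx_i ∧ dx_j.
Expand each term, using dx_k ∧ dx_i ∧ dx_j = sgn(permutation) dx_{(a)} ∧ dx_{(b)} ∧ dx_{(c)} with (a < b < c) sorted:

Collecting like 3-forms: d(omega) = 0.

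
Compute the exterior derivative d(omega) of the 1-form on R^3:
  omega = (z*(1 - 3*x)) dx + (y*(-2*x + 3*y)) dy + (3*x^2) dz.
d(omega) = (-2*y) dx ∧ dy + (9*x - 1) dx ∧ dz

For a 1-form omega = sum_i f_i dx_i, the exterior derivative is
  d(omega) = sum_{i < j} (∂f_j/∂x_i - ∂f_i/∂x_j) dx_i ∧ dx_j.
  coefficient of dx ∧ dy: ∂f_2/∂x - ∂f_1/∂y = ∂(y*(-2*x + 3*y))/∂x - ∂(z*(1 - 3*x))/∂y = -2*y
  coefficient of dx ∧ dz: ∂f_3/∂x - ∂f_1/∂z = ∂(3*x^2)/∂x - ∂(z*(1 - 3*x))/∂z = 9*x - 1
Assembling: d(omega) = (-2*y) dx ∧ dy + (9*x - 1) dx ∧ dz.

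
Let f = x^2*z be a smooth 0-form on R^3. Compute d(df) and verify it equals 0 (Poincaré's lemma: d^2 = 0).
d(df) = 0

Step 1: df = sum_i (∂f/∂x_i) dx_i = (2*x*z) dx + (0) dy + (x^2) dz.
Step 2: Apply d again. Using the 1-form formula, the coefficient of dx ∧ dy in d(df) is ∂^2 f/∂x ∂y - ∂^2 f/∂y ∂x = (0) - (0) = 0 (equality of mixed partials for smooth f).
Similarly for dx ∧ dz and dy ∧ dz — all coefficients vanish. So d(df) = 0.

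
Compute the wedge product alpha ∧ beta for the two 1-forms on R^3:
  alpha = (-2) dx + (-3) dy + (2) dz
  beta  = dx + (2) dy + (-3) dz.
alpha ∧ beta = (-1) dx ∧ dy + (4) dx ∧ dz + (5) dy ∧ dz

Distribute the wedge, using dx_i ∧ dx_j = -dx_j ∧ dx_i and dx_i ∧ dx_i = 0. For each pair (i, j) with i < j, the coefficient of dx_i ∧ dx_j in alpha ∧ beta is (alpha_i * beta_j - alpha_j * beta_i). Collecting: alpha ∧ beta = (-1) dx ∧ dy + (4) dx ∧ dz + (5) dy ∧ dz.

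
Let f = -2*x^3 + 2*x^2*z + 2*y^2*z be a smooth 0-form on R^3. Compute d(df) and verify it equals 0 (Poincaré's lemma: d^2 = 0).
d(df) = 0

Step 1: df = sum_i (∂f/∂x_i) dx_i = (2*x*(-3*x + 2*z)) dx + (4*y*z) dy + (2*x^2 + 2*y^2) dz.
Step 2: Apply d again. Using the 1-form formula, the coefficient of dx ∧ dy in d(df) is ∂^2 f/∂x ∂y - ∂^2 f/∂y ∂x = (0) - (0) = 0 (equality of mixed partials for smooth f).
Similarly for dx ∧ dz and dy ∧ dz — all coefficients vanish. So d(df) = 0.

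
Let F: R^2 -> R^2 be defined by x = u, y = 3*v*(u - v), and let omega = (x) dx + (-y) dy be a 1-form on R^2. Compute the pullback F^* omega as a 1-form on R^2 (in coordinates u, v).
F^* omega = (-9*u*v^2 + u + 9*v^3) du + (9*v*(-u^2 + 3*u*v - 2*v^2)) dv

Using F^*(f dg) = (f ∘ F) d(g ∘ F), substitute each coordinate x_i by F_i(u, v) in f_i, and replace dx_i by d F_i = (∂F_i/∂u) du + (∂F_i/∂v) dv.
  For the x component: f_1(F) = u; d F_1 = (1) du + (0) dv
  For the y component: f_2(F) = 3*v*(-u + v); d F_2 = (3*v) du + (3*u - 6*v) dv
Combining and collecting du, dv coefficients:
  coeff of du: -9*u*v^2 + u + 9*v^3
  coeff of dv: 9*v*(-u^2 + 3*u*v - 2*v^2)
F^* omega = (-9*u*v^2 + u + 9*v^3) du + (9*v*(-u^2 + 3*u*v - 2*v^2)) dv.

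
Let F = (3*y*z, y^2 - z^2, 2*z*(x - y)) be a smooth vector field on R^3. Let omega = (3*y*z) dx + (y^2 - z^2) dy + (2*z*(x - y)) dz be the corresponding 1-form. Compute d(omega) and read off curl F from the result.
d(omega) = (0) dy ∧ dz + (3*y - 2*z) dz ∧ dx + (-3*z) dx ∧ dy; curl F = (0, 3*y - 2*z, -3*z)

d omega = sum_{i<j} (∂f_j/∂x_i - ∂f_i/∂x_j) dx_i ∧ dx_j. Under the identification (dy ∧ dz, dz ∧ dx, dx ∧ dy) ↔ (e_x, e_y, e_z), the coefficients are exactly the components of curl F. Compute:
  ∂R/∂y - ∂Q/∂z = (-2*z) - (-2*z) = 0
  ∂P/∂z - ∂R/∂x = (3*y) - (2*z) = 3*y - 2*z
  ∂Q/∂x - ∂P/∂y = (0) - (3*z) = -3*z.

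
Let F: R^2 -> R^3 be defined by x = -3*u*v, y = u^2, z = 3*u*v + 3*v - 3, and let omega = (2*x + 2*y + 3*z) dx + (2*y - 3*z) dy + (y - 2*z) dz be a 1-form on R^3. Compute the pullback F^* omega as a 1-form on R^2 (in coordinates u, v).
F^* omega = (4*u^3 - 21*u^2*v - 27*u*v^2 - 18*u*v + 18*u - 45*v^2 + 45*v) du + (-3*u^3 - 27*u^2*v + 3*u^2 - 63*u*v + 45*u - 18*v + 18) dv

Using F^*(f dg) = (f ∘ F) d(g ∘ F), substitute each coordinate x_i by F_i(u, v) in f_i, and replace dx_i by d F_i = (∂F_i/∂u) du + (∂F_i/∂v) dv.
  For the x component: f_1(F) = 2*u^2 + 3*u*v + 9*v - 9; d F_1 = (-3*v) du + (-3*u) dv
  For the y component: f_2(F) = 2*u^2 - 9*u*v - 9*v + 9; d F_2 = (2*u) du + (0) dv
  For the z component: f_3(F) = u^2 - 6*u*v - 6*v + 6; d F_3 = (3*v) du + (3*u + 3) dv
Combining and collecting du, dv coefficients:
  coeff of du: 4*u^3 - 21*u^2*v - 27*u*v^2 - 18*u*v + 18*u - 45*v^2 + 45*v
  coeff of dv: -3*u^3 - 27*u^2*v + 3*u^2 - 63*u*v + 45*u - 18*v + 18
F^* omega = (4*u^3 - 21*u^2*v - 27*u*v^2 - 18*u*v + 18*u - 45*v^2 + 45*v) du + (-3*u^3 - 27*u^2*v + 3*u^2 - 63*u*v + 45*u - 18*v + 18) dv.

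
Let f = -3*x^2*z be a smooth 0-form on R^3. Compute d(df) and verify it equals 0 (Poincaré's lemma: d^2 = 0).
d(df) = 0

Step 1: df = sum_i (∂f/∂x_i) dx_i = (-6*x*z) dx + (0) dy + (-3*x^2) dz.
Step 2: Apply d again. Using the 1-form formula, the coefficient of dx ∧ dy in d(df) is ∂^2 f/∂x ∂y - ∂^2 f/∂y ∂x = (0) - (0) = 0 (equality of mixed partials for smooth f).
Similarly for dx ∧ dz and dy ∧ dz — all coefficients vanish. So d(df) = 0.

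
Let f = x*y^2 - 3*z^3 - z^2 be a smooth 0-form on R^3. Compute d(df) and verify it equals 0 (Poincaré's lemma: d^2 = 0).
d(df) = 0

Step 1: df = sum_i (∂f/∂x_i) dx_i = (y^2) dx + (2*x*y) dy + (z*(-9*z - 2)) dz.
Step 2: Apply d again. Using the 1-form formula, the coefficient of dx ∧ dy in d(df) is ∂^2 f/∂x ∂y - ∂^2 f/∂y ∂x = (2*y) - (2*y) = 0 (equality of mixed partials for smooth f).
Similarly for dx ∧ dz and dy ∧ dz — all coefficients vanish. So d(df) = 0.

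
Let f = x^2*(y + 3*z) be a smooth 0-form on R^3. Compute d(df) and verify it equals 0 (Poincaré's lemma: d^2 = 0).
d(df) = 0

Step 1: df = sum_i (∂f/∂x_i) dx_i = (2*x*(y + 3*z)) dx + (x^2) dy + (3*x^2) dz.
Step 2: Apply d again. Using the 1-form formula, the coefficient of dx ∧ dy in d(df) is ∂^2 f/∂x ∂y - ∂^2 f/∂y ∂x = (2*x) - (2*x) = 0 (equality of mixed partials for smooth f).
Similarly for dx ∧ dz and dy ∧ dz — all coefficients vanish. So d(df) = 0.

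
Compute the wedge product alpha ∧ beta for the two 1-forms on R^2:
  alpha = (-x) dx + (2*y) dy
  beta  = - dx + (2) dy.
alpha ∧ beta = (-2*x + 2*y) dx ∧ dy

Distribute the wedge, using dx_i ∧ dx_j = -dx_j ∧ dx_i and dx_i ∧ dx_i = 0. For each pair (i, j) with i < j, the coefficient of dx_i ∧ dx_j in alpha ∧ beta is (alpha_i * beta_j - alpha_j * beta_i). Collecting: alpha ∧ beta = (-2*x + 2*y) dx ∧ dy.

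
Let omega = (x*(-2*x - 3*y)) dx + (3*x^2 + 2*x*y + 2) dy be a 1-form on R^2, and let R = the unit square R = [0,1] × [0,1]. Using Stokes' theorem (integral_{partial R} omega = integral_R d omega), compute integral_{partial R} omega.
integral_(partial R) omega = 11/2

Stokes: integral_partial_R omega = integral_R d omega with d omega = (∂Q/∂x - ∂P/∂y) dx ∧ dy.
  ∂Q/∂x = 6*x + 2*y
  ∂P/∂y = -3*x
  integrand = ∂Q/∂x - ∂P/∂y = 9*x + 2*y.
Integrating over R: integral_0^1 integral_0^1 (9*x + 2*y) dx dy = 11/2.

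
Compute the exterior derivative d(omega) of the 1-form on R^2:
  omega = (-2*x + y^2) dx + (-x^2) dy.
d(omega) = (-2*x - 2*y) dx ∧ dy

For a 1-form omega = sum_i f_i dx_i, the exterior derivative is
  d(omega) = sum_{i < j} (∂f_j/∂x_i - ∂f_i/∂x_j) dx_i ∧ dx_j.
  coefficient of dx ∧ dy: ∂f_2/∂x - ∂f_1/∂y = ∂(-x^2)/∂x - ∂(-2*x + y^2)/∂y = -2*x - 2*y
Assembling: d(omega) = (-2*x - 2*y) dx ∧ dy.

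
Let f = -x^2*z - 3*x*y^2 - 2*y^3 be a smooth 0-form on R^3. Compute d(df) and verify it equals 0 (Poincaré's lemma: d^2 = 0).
d(df) = 0

Step 1: df = sum_i (∂f/∂x_i) dx_i = (-2*x*z - 3*y^2) dx + (6*y*(-x - y)) dy + (-x^2) dz.
Step 2: Apply d again. Using the 1-form formula, the coefficient of dx ∧ dy in d(df) is ∂^2 f/∂x ∂y - ∂^2 f/∂y ∂x = (-6*y) - (-6*y) = 0 (equality of mixed partials for smooth f).
Similarly for dx ∧ dz and dy ∧ dz — all coefficients vanish. So d(df) = 0.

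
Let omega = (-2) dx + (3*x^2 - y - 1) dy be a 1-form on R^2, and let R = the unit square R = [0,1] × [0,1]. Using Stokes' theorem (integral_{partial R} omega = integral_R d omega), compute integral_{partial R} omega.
integral_(partial R) omega = 3

Stokes: integral_partial_R omega = integral_R d omega with d omega = (∂Q/∂x - ∂P/∂y) dx ∧ dy.
  ∂Q/∂x = 6*x
  ∂P/∂y = 0
  integrand = ∂Q/∂x - ∂P/∂y = 6*x.
Integrating over R: integral_0^1 integral_0^1 (6*x) dx dy = 3.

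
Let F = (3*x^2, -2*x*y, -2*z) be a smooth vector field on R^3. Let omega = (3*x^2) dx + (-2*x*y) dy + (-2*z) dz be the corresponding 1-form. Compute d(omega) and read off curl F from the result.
d(omega) = (0) dy ∧ dz + (0) dz ∧ dx + (-2*y) dx ∧ dy; curl F = (0, 0, -2*y)

d omega = sum_{i<j} (∂f_j/∂x_i - ∂f_i/∂x_j) dx_i ∧ dx_j. Under the identification (dy ∧ dz, dz ∧ dx, dx ∧ dy) ↔ (e_x, e_y, e_z), the coefficients are exactly the components of curl F. Compute:
  ∂R/∂y - ∂Q/∂z = (0) - (0) = 0
  ∂P/∂z - ∂R/∂x = (0) - (0) = 0
  ∂Q/∂x - ∂P/∂y = (-2*y) - (0) = -2*y.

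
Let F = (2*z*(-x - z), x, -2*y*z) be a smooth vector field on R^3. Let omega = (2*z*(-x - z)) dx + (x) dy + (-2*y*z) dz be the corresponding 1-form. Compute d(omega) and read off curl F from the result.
d(omega) = (-2*z) dy ∧ dz + (-2*x - 4*z) dz ∧ dx + (1) dx ∧ dy; curl F = (-2*z, -2*x - 4*z, 1)

d omega = sum_{i<j} (∂f_j/∂x_i - ∂f_i/∂x_j) dx_i ∧ dx_j. Under the identification (dy ∧ dz, dz ∧ dx, dx ∧ dy) ↔ (e_x, e_y, e_z), the coefficients are exactly the components of curl F. Compute:
  ∂R/∂y - ∂Q/∂z = (-2*z) - (0) = -2*z
  ∂P/∂z - ∂R/∂x = (-2*x - 4*z) - (0) = -2*x - 4*z
  ∂Q/∂x - ∂P/∂y = (1) - (0) = 1.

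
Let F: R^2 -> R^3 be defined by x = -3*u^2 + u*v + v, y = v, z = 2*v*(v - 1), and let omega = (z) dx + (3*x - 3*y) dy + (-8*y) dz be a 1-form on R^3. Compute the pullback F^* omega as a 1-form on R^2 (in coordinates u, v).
F^* omega = (2*v*(-6*u*v + 6*u + v^2 - v)) du + (-9*u^2 + 2*u*v^2 + u*v - 30*v^2 + 14*v) dv

Using F^*(f dg) = (f ∘ F) d(g ∘ F), substitute each coordinate x_i by F_i(u, v) in f_i, and replace dx_i by d F_i = (∂F_i/∂u) du + (∂F_i/∂v) dv.
  For the x component: f_1(F) = 2*v*(v - 1); d F_1 = (-6*u + v) du + (u + 1) dv
  For the y component: f_2(F) = 3*u*(-3*u + v); d F_2 = (0) du + (1) dv
  For the z component: f_3(F) = -8*v; d F_3 = (0) du + (4*v - 2) dv
Combining and collecting du, dv coefficients:
  coeff of du: 2*v*(-6*u*v + 6*u + v^2 - v)
  coeff of dv: -9*u^2 + 2*u*v^2 + u*v - 30*v^2 + 14*v
F^* omega = (2*v*(-6*u*v + 6*u + v^2 - v)) du + (-9*u^2 + 2*u*v^2 + u*v - 30*v^2 + 14*v) dv.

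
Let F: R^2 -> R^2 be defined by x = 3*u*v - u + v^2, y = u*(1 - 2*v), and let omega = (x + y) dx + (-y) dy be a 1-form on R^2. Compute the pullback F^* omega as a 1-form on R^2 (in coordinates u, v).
F^* omega = (-u*v^2 + 3*u*v - u + 3*v^3 - v^2) du + (-u^2*v + 2*u^2 + 5*u*v^2 + 2*v^3) dv

Using F^*(f dg) = (f ∘ F) d(g ∘ F), substitute each coordinate x_i by F_i(u, v) in f_i, and replace dx_i by d F_i = (∂F_i/∂u) du + (∂F_i/∂v) dv.
  For the x component: f_1(F) = v*(u + v); d F_1 = (3*v - 1) du + (3*u + 2*v) dv
  For the y component: f_2(F) = u*(2*v - 1); d F_2 = (1 - 2*v) du + (-2*u) dv
Combining and collecting du, dv coefficients:
  coeff of du: -u*v^2 + 3*u*v - u + 3*v^3 - v^2
  coeff of dv: -u^2*v + 2*u^2 + 5*u*v^2 + 2*v^3
F^* omega = (-u*v^2 + 3*u*v - u + 3*v^3 - v^2) du + (-u^2*v + 2*u^2 + 5*u*v^2 + 2*v^3) dv.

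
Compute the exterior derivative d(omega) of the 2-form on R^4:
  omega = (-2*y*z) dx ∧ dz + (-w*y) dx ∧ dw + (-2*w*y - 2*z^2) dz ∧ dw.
d(omega) = (2*z) dx ∧ dy ∧ dz + (w) dx ∧ dy ∧ dw + (-2*w) dy ∧ dz ∧ dw

For a 2-form omega = sum_{i<j} g_{ij} dx_i ∧ dx_j, the exterior derivative is
  d(omega) = sum_{i<j} d(g_{ij}) ∧ dx_i ∧ dx_j = sum_{i<j, k} (∂g_{ij}/∂x_k) dx_k ∧ dx_i ∧ dx_j.
Expand each term, using dx_k ∧ dx_i ∧ dx_j = sgn(permutation) dx_{(a)} ∧ dx_{(b)} ∧ dx_{(c)} with (a < b < c) sorted:
  d(-2*y*z) includes (∂/∂y)(-2*y*z) dy = (-2*z) dy, which multiplied by dx ∧ dz gives (2*z) dx ∧ dy ∧ dz
  d(-w*y) includes (∂/∂y)(-w*y) dy = (-w) dy, which multiplied by dx ∧ dw gives (w) dx ∧ dy ∧ dw
  d(-2*w*y - 2*z^2) includes (∂/∂y)(-2*w*y - 2*z^2) dy = (-2*w) dy, which multiplied by dz ∧ dw gives (-2*w) dy ∧ dz ∧ dw
Collecting like 3-forms: d(omega) = (2*z) dx ∧ dy ∧ dz + (w) dx ∧ dy ∧ dw + (-2*w) dy ∧ dz ∧ dw.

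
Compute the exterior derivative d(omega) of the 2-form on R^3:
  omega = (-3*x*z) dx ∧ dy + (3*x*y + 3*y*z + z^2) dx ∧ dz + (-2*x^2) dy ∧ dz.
d(omega) = (-10*x - 3*z) dx ∧ dy ∧ dz

For a 2-form omega = sum_{i<j} g_{ij} dx_i ∧ dx_j, the exterior derivative is
  d(omega) = sum_{i<j} d(g_{ij}) ∧ dx_i ∧ dx_j = sum_{i<j, k} (∂g_{ij}/∂x_k) dx_k ∧ dx_i ∧ dx_j.
Expand each term, using dx_k ∧ dx_i ∧ dx_j = sgn(permutation) dx_{(a)} ∧ dx_{(b)} ∧ dx_{(c)} with (a < b < c) sorted:
  d(-3*x*z) includes (∂/∂z)(-3*x*z) dz = (-3*x) dz, which multiplied by dx ∧ dy gives (-3*x) dx ∧ dy ∧ dz
  d(3*x*y + 3*y*z + z^2) includes (∂/∂y)(3*x*y + 3*y*z + z^2) dy = (3*x + 3*z) dy, which multiplied by dx ∧ dz gives (-3*x - 3*z) dx ∧ dy ∧ dz
  d(-2*x^2) includes (∂/∂x)(-2*x^2) dx = (-4*x) dx, which multiplied by dy ∧ dz gives (-4*x) dx ∧ dy ∧ dz
Collecting like 3-forms: d(omega) = (-10*x - 3*z) dx ∧ dy ∧ dz.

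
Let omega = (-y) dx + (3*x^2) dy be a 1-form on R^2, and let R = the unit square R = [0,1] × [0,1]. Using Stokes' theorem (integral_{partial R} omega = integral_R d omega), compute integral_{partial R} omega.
integral_(partial R) omega = 4

Stokes: integral_partial_R omega = integral_R d omega with d omega = (∂Q/∂x - ∂P/∂y) dx ∧ dy.
  ∂Q/∂x = 6*x
  ∂P/∂y = -1
  integrand = ∂Q/∂x - ∂P/∂y = 6*x + 1.
Integrating over R: integral_0^1 integral_0^1 (6*x + 1) dx dy = 4.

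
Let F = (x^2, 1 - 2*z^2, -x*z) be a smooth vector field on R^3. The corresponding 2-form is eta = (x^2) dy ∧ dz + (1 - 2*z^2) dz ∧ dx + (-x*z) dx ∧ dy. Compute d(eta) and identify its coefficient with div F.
d(eta) = (x) dx ∧ dy ∧ dz; div F = x

For a 2-form in R^3 of the form above, applying d gives a 3-form with coefficient ∂P/∂x + ∂Q/∂y + ∂R/∂z:
  ∂P/∂x = 2*x
  ∂Q/∂y = 0
  ∂R/∂z = -x
Sum = x, which is exactly div F.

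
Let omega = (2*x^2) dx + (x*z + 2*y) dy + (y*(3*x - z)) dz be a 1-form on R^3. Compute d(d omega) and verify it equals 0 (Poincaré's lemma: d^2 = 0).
d(d omega) = 0

Step 1: d omega = sum_{i<j} (∂f_j/∂x_i - ∂f_i/∂x_j) dx_i ∧ dx_j:
  coeff of dx ∧ dy: z
  coeff of dx ∧ dz: 3*y
  coeff of dy ∧ dz: 2*x - z
Step 2: Apply d again to each 2-form coefficient. The only possible 3-form in R^3 is dx ∧ dy ∧ dz, with coefficient
  ∂(coeff of dy∧dz)/∂x - ∂(coeff of dx∧dz)/∂y + ∂(coeff of dx∧dy)/∂z
  = ∂/∂x (2*x - z) - ∂/∂y (3*y) + ∂/∂z (z).
Each of these terms simplifies to sums of mixed partials that cancel in pairs. The result is 0 (by equality of mixed partials for smooth functions — Schwarz / Clairaut).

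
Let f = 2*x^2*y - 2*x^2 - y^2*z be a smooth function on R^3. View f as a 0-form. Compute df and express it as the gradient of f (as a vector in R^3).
df = (4*x*(y - 1)) dx + (2*x^2 - 2*y*z) dy + (-y^2) dz; grad f = (4*x*(y - 1), 2*x^2 - 2*y*z, -y^2)

For a 0-form f, d f = (∂f/∂x) dx + (∂f/∂y) dy + (∂f/∂z) dz. The components of the vector representation are exactly the entries of grad f in Cartesian coordinates:
  ∂f/∂x = 4*x*(y - 1)
  ∂f/∂y = 2*x^2 - 2*y*z
  ∂f/∂z = -y^2.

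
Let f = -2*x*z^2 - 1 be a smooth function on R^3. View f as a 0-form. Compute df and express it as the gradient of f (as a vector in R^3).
df = (-2*z^2) dx + (0) dy + (-4*x*z) dz; grad f = (-2*z^2, 0, -4*x*z)

For a 0-form f, d f = (∂f/∂x) dx + (∂f/∂y) dy + (∂f/∂z) dz. The components of the vector representation are exactly the entries of grad f in Cartesian coordinates:
  ∂f/∂x = -2*z^2
  ∂f/∂y = 0
  ∂f/∂z = -4*x*z.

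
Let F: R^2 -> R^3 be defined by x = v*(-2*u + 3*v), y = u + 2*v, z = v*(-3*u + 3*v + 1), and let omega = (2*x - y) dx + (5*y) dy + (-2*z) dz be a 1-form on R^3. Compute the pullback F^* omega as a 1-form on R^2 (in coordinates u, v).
F^* omega = (-10*u*v^2 + 2*u*v + 5*u + 6*v^3 + 10*v^2 + 10*v) du + (-10*u^2*v + 2*u^2 + 18*u*v^2 + 10*u*v + 10*u - 30*v^2 + 18*v) dv

Using F^*(f dg) = (f ∘ F) d(g ∘ F), substitute each coordinate x_i by F_i(u, v) in f_i, and replace dx_i by d F_i = (∂F_i/∂u) du + (∂F_i/∂v) dv.
  For the x component: f_1(F) = -4*u*v - u + 6*v^2 - 2*v; d F_1 = (-2*v) du + (-2*u + 6*v) dv
  For the y component: f_2(F) = 5*u + 10*v; d F_2 = (1) du + (2) dv
  For the z component: f_3(F) = 2*v*(3*u - 3*v - 1); d F_3 = (-3*v) du + (-3*u + 6*v + 1) dv
Combining and collecting du, dv coefficients:
  coeff of du: -10*u*v^2 + 2*u*v + 5*u + 6*v^3 + 10*v^2 + 10*v
  coeff of dv: -10*u^2*v + 2*u^2 + 18*u*v^2 + 10*u*v + 10*u - 30*v^2 + 18*v
F^* omega = (-10*u*v^2 + 2*u*v + 5*u + 6*v^3 + 10*v^2 + 10*v) du + (-10*u^2*v + 2*u^2 + 18*u*v^2 + 10*u*v + 10*u - 30*v^2 + 18*v) dv.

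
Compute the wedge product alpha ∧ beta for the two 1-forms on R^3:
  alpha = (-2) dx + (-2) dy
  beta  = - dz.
alpha ∧ beta = (2) dx ∧ dz + (2) dy ∧ dz

Distribute the wedge, using dx_i ∧ dx_j = -dx_j ∧ dx_i and dx_i ∧ dx_i = 0. For each pair (i, j) with i < j, the coefficient of dx_i ∧ dx_j in alpha ∧ beta is (alpha_i * beta_j - alpha_j * beta_i). Collecting: alpha ∧ beta = (2) dx ∧ dz + (2) dy ∧ dz.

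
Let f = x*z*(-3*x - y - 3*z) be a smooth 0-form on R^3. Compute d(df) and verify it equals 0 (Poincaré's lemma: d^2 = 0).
d(df) = 0

Step 1: df = sum_i (∂f/∂x_i) dx_i = (z*(-6*x - y - 3*z)) dx + (-x*z) dy + (x*(-3*x - y - 6*z)) dz.
Step 2: Apply d again. Using the 1-form formula, the coefficient of dx ∧ dy in d(df) is ∂^2 f/∂x ∂y - ∂^2 f/∂y ∂x = (-z) - (-z) = 0 (equality of mixed partials for smooth f).
Similarly for dx ∧ dz and dy ∧ dz — all coefficients vanish. So d(df) = 0.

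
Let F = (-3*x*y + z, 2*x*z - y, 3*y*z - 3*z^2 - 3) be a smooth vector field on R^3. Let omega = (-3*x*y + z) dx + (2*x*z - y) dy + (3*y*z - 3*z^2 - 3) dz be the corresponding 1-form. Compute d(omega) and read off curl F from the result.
d(omega) = (-2*x + 3*z) dy ∧ dz + (1) dz ∧ dx + (3*x + 2*z) dx ∧ dy; curl F = (-2*x + 3*z, 1, 3*x + 2*z)

d omega = sum_{i<j} (∂f_j/∂x_i - ∂f_i/∂x_j) dx_i ∧ dx_j. Under the identification (dy ∧ dz, dz ∧ dx, dx ∧ dy) ↔ (e_x, e_y, e_z), the coefficients are exactly the components of curl F. Compute:
  ∂R/∂y - ∂Q/∂z = (3*z) - (2*x) = -2*x + 3*z
  ∂P/∂z - ∂R/∂x = (1) - (0) = 1
  ∂Q/∂x - ∂P/∂y = (2*z) - (-3*x) = 3*x + 2*z.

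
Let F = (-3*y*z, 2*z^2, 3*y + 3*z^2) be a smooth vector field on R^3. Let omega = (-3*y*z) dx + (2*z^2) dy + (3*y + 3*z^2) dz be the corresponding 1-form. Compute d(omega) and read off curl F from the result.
d(omega) = (3 - 4*z) dy ∧ dz + (-3*y) dz ∧ dx + (3*z) dx ∧ dy; curl F = (3 - 4*z, -3*y, 3*z)

d omega = sum_{i<j} (∂f_j/∂x_i - ∂f_i/∂x_j) dx_i ∧ dx_j. Under the identification (dy ∧ dz, dz ∧ dx, dx ∧ dy) ↔ (e_x, e_y, e_z), the coefficients are exactly the components of curl F. Compute:
  ∂R/∂y - ∂Q/∂z = (3) - (4*z) = 3 - 4*z
  ∂P/∂z - ∂R/∂x = (-3*y) - (0) = -3*y
  ∂Q/∂x - ∂P/∂y = (0) - (-3*z) = 3*z.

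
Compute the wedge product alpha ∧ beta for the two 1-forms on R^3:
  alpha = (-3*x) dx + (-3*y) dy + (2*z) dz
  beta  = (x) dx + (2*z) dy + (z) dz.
alpha ∧ beta = (3*x*(y - 2*z)) dx ∧ dy + (-5*x*z) dx ∧ dz + (-z*(3*y + 4*z)) dy ∧ dz

Distribute the wedge, using dx_i ∧ dx_j = -dx_j ∧ dx_i and dx_i ∧ dx_i = 0. For each pair (i, j) with i < j, the coefficient of dx_i ∧ dx_j in alpha ∧ beta is (alpha_i * beta_j - alpha_j * beta_i). Collecting: alpha ∧ beta = (3*x*(y - 2*z)) dx ∧ dy + (-5*x*z) dx ∧ dz + (-z*(3*y + 4*z)) dy ∧ dz.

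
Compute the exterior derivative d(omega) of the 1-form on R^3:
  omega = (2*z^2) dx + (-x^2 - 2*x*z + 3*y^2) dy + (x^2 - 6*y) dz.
d(omega) = (-2*x - 2*z) dx ∧ dy + (2*x - 4*z) dx ∧ dz + (2*x - 6) dy ∧ dz

For a 1-form omega = sum_i f_i dx_i, the exterior derivative is
  d(omega) = sum_{i < j} (∂f_j/∂x_i - ∂f_i/∂x_j) dx_i ∧ dx_j.
  coefficient of dx ∧ dy: ∂f_2/∂x - ∂f_1/∂y = ∂(-x^2 - 2*x*z + 3*y^2)/∂x - ∂(2*z^2)/∂y = -2*x - 2*z
  coefficient of dx ∧ dz: ∂f_3/∂x - ∂f_1/∂z = ∂(x^2 - 6*y)/∂x - ∂(2*z^2)/∂z = 2*x - 4*z
  coefficient of dy ∧ dz: ∂f_3/∂y - ∂f_2/∂z = ∂(x^2 - 6*y)/∂y - ∂(-x^2 - 2*x*z + 3*y^2)/∂z = 2*x - 6
Assembling: d(omega) = (-2*x - 2*z) dx ∧ dy + (2*x - 4*z) dx ∧ dz + (2*x - 6) dy ∧ dz.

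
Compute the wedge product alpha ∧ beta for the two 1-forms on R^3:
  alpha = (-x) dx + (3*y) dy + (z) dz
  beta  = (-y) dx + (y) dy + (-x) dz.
alpha ∧ beta = (y*(-x + 3*y)) dx ∧ dy + (x^2 + y*z) dx ∧ dz + (-y*(3*x + z)) dy ∧ dz

Distribute the wedge, using dx_i ∧ dx_j = -dx_j ∧ dx_i and dx_i ∧ dx_i = 0. For each pair (i, j) with i < j, the coefficient of dx_i ∧ dx_j in alpha ∧ beta is (alpha_i * beta_j - alpha_j * beta_i). Collecting: alpha ∧ beta = (y*(-x + 3*y)) dx ∧ dy + (x^2 + y*z) dx ∧ dz + (-y*(3*x + z)) dy ∧ dz.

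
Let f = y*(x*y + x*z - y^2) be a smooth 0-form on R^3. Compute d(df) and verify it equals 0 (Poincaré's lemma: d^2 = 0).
d(df) = 0

Step 1: df = sum_i (∂f/∂x_i) dx_i = (y*(y + z)) dx + (2*x*y + x*z - 3*y^2) dy + (x*y) dz.
Step 2: Apply d again. Using the 1-form formula, the coefficient of dx ∧ dy in d(df) is ∂^2 f/∂x ∂y - ∂^2 f/∂y ∂x = (2*y + z) - (2*y + z) = 0 (equality of mixed partials for smooth f).
Similarly for dx ∧ dz and dy ∧ dz — all coefficients vanish. So d(df) = 0.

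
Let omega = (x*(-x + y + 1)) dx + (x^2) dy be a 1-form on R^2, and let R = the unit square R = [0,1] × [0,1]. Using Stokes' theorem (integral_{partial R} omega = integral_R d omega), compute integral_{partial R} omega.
integral_(partial R) omega = 1/2

Stokes: integral_partial_R omega = integral_R d omega with d omega = (∂Q/∂x - ∂P/∂y) dx ∧ dy.
  ∂Q/∂x = 2*x
  ∂P/∂y = x
  integrand = ∂Q/∂x - ∂P/∂y = x.
Integrating over R: integral_0^1 integral_0^1 (x) dx dy = 1/2.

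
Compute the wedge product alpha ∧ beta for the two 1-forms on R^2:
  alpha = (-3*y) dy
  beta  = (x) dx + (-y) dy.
alpha ∧ beta = (3*x*y) dx ∧ dy

Distribute the wedge, using dx_i ∧ dx_j = -dx_j ∧ dx_i and dx_i ∧ dx_i = 0. For each pair (i, j) with i < j, the coefficient of dx_i ∧ dx_j in alpha ∧ beta is (alpha_i * beta_j - alpha_j * beta_i). Collecting: alpha ∧ beta = (3*x*y) dx ∧ dy.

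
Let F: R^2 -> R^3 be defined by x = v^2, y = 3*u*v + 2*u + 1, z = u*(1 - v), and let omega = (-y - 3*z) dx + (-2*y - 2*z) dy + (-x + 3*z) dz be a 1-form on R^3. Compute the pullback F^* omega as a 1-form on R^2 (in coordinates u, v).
F^* omega = (-9*u*v^2 - 32*u*v - 9*u + v^3 - v^2 - 6*v - 4) du + (-9*u^2*v - 21*u^2 + u*v^2 - 10*u*v - 6*u - 2*v) dv

Using F^*(f dg) = (f ∘ F) d(g ∘ F), substitute each coordinate x_i by F_i(u, v) in f_i, and replace dx_i by d F_i = (∂F_i/∂u) du + (∂F_i/∂v) dv.
  For the x component: f_1(F) = -5*u - 1; d F_1 = (0) du + (2*v) dv
  For the y component: f_2(F) = -4*u*v - 6*u - 2; d F_2 = (3*v + 2) du + (3*u) dv
  For the z component: f_3(F) = -3*u*v + 3*u - v^2; d F_3 = (1 - v) du + (-u) dv
Combining and collecting du, dv coefficients:
  coeff of du: -9*u*v^2 - 32*u*v - 9*u + v^3 - v^2 - 6*v - 4
  coeff of dv: -9*u^2*v - 21*u^2 + u*v^2 - 10*u*v - 6*u - 2*v
F^* omega = (-9*u*v^2 - 32*u*v - 9*u + v^3 - v^2 - 6*v - 4) du + (-9*u^2*v - 21*u^2 + u*v^2 - 10*u*v - 6*u - 2*v) dv.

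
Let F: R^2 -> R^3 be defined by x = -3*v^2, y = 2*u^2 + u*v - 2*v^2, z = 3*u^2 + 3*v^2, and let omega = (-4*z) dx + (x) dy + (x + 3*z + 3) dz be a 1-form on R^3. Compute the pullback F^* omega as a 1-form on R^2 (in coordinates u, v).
F^* omega = (54*u^3 + 24*u*v^2 + 18*u - 3*v^3) du + (3*v*(42*u^2 - u*v + 40*v^2 + 6)) dv

Using F^*(f dg) = (f ∘ F) d(g ∘ F), substitute each coordinate x_i by F_i(u, v) in f_i, and replace dx_i by d F_i = (∂F_i/∂u) du + (∂F_i/∂v) dv.
  For the x component: f_1(F) = -12*u^2 - 12*v^2; d F_1 = (0) du + (-6*v) dv
  For the y component: f_2(F) = -3*v^2; d F_2 = (4*u + v) du + (u - 4*v) dv
  For the z component: f_3(F) = 9*u^2 + 6*v^2 + 3; d F_3 = (6*u) du + (6*v) dv
Combining and collecting du, dv coefficients:
  coeff of du: 54*u^3 + 24*u*v^2 + 18*u - 3*v^3
  coeff of dv: 3*v*(42*u^2 - u*v + 40*v^2 + 6)
F^* omega = (54*u^3 + 24*u*v^2 + 18*u - 3*v^3) du + (3*v*(42*u^2 - u*v + 40*v^2 + 6)) dv.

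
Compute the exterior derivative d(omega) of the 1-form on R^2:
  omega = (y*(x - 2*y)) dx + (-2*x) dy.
d(omega) = (-x + 4*y - 2) dx ∧ dy

For a 1-form omega = sum_i f_i dx_i, the exterior derivative is
  d(omega) = sum_{i < j} (∂f_j/∂x_i - ∂f_i/∂x_j) dx_i ∧ dx_j.
  coefficient of dx ∧ dy: ∂f_2/∂x - ∂f_1/∂y = ∂(-2*x)/∂x - ∂(y*(x - 2*y))/∂y = -x + 4*y - 2
Assembling: d(omega) = (-x + 4*y - 2) dx ∧ dy.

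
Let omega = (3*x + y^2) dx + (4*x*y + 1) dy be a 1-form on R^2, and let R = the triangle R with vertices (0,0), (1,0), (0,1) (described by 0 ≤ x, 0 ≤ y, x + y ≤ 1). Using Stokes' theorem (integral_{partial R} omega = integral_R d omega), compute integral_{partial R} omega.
integral_(partial R) omega = 1/3

Stokes: integral_partial_R omega = integral_R d omega with d omega = (∂Q/∂x - ∂P/∂y) dx ∧ dy.
  ∂Q/∂x = 4*y
  ∂P/∂y = 2*y
  integrand = ∂Q/∂x - ∂P/∂y = 2*y.
Integrating over R: integral_0^1 integral_0^{1-x} (2*y) dy dx = 1/3.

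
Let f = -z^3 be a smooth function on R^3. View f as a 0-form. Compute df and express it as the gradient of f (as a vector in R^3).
df = (0) dx + (0) dy + (-3*z^2) dz; grad f = (0, 0, -3*z^2)

For a 0-form f, d f = (∂f/∂x) dx + (∂f/∂y) dy + (∂f/∂z) dz. The components of the vector representation are exactly the entries of grad f in Cartesian coordinates:
  ∂f/∂x = 0
  ∂f/∂y = 0
  ∂f/∂z = -3*z^2.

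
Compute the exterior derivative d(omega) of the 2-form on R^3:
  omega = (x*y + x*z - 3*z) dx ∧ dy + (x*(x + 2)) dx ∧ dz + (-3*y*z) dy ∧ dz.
d(omega) = (x - 3) dx ∧ dy ∧ dz

For a 2-form omega = sum_{i<j} g_{ij} dx_i ∧ dx_j, the exterior derivative is
  d(omega) = sum_{i<j} d(g_{ij}) ∧ dx_i ∧ dx_j = sum_{i<j, k} (∂g_{ij}/∂x_k) dx_k ∧ dx_i ∧ dx_j.
Expand each term, using dx_k ∧ dx_i ∧ dx_j = sgn(permutation) dx_{(a)} ∧ dx_{(b)} ∧ dx_{(c)} with (a < b < c) sorted:
  d(x*y + x*z - 3*z) includes (∂/∂z)(x*y + x*z - 3*z) dz = (x - 3) dz, which multiplied by dx ∧ dy gives (x - 3) dx ∧ dy ∧ dz
Collecting like 3-forms: d(omega) = (x - 3) dx ∧ dy ∧ dz.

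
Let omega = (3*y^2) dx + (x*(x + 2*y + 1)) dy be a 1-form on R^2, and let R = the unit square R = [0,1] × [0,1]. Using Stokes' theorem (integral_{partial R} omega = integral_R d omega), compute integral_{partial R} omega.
integral_(partial R) omega = 0

Stokes: integral_partial_R omega = integral_R d omega with d omega = (∂Q/∂x - ∂P/∂y) dx ∧ dy.
  ∂Q/∂x = 2*x + 2*y + 1
  ∂P/∂y = 6*y
  integrand = ∂Q/∂x - ∂P/∂y = 2*x - 4*y + 1.
Integrating over R: integral_0^1 integral_0^1 (2*x - 4*y + 1) dx dy = 0.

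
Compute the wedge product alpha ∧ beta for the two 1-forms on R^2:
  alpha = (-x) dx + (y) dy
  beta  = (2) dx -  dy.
alpha ∧ beta = (x - 2*y) dx ∧ dy

Distribute the wedge, using dx_i ∧ dx_j = -dx_j ∧ dx_i and dx_i ∧ dx_i = 0. For each pair (i, j) with i < j, the coefficient of dx_i ∧ dx_j in alpha ∧ beta is (alpha_i * beta_j - alpha_j * beta_i). Collecting: alpha ∧ beta = (x - 2*y) dx ∧ dy.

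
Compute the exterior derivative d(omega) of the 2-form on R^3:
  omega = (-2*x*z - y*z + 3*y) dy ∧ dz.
d(omega) = (-2*z) dx ∧ dy ∧ dz

For a 2-form omega = sum_{i<j} g_{ij} dx_i ∧ dx_j, the exterior derivative is
  d(omega) = sum_{i<j} d(g_{ij}) ∧ dx_i ∧ dx_j = sum_{i<j, k} (∂g_{ij}/∂x_k) dx_k ∧ dx_i ∧ dx_j.
Expand each term, using dx_k ∧ dx_i ∧ dx_j = sgn(permutation) dx_{(a)} ∧ dx_{(b)} ∧ dx_{(c)} with (a < b < c) sorted:
  d(-2*x*z - y*z + 3*y) includes (∂/∂x)(-2*x*z - y*z + 3*y) dx = (-2*z) dx, which multiplied by dy ∧ dz gives (-2*z) dx ∧ dy ∧ dz
Collecting like 3-forms: d(omega) = (-2*z) dx ∧ dy ∧ dz.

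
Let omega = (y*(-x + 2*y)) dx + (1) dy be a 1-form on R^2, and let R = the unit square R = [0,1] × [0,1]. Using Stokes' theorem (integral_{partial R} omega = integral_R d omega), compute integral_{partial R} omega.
integral_(partial R) omega = -3/2

Stokes: integral_partial_R omega = integral_R d omega with d omega = (∂Q/∂x - ∂P/∂y) dx ∧ dy.
  ∂Q/∂x = 0
  ∂P/∂y = -x + 4*y
  integrand = ∂Q/∂x - ∂P/∂y = x - 4*y.
Integrating over R: integral_0^1 integral_0^1 (x - 4*y) dx dy = -3/2.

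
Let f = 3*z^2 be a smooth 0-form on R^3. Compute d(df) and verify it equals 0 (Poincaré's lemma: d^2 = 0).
d(df) = 0

Step 1: df = sum_i (∂f/∂x_i) dx_i = (0) dx + (0) dy + (6*z) dz.
Step 2: Apply d again. Using the 1-form formula, the coefficient of dx ∧ dy in d(df) is ∂^2 f/∂x ∂y - ∂^2 f/∂y ∂x = (0) - (0) = 0 (equality of mixed partials for smooth f).
Similarly for dx ∧ dz and dy ∧ dz — all coefficients vanish. So d(df) = 0.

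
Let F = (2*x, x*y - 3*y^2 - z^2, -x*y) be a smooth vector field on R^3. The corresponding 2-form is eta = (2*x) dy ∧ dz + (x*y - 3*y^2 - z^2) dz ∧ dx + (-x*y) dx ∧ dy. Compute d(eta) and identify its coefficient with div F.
d(eta) = (x - 6*y + 2) dx ∧ dy ∧ dz; div F = x - 6*y + 2

For a 2-form in R^3 of the form above, applying d gives a 3-form with coefficient ∂P/∂x + ∂Q/∂y + ∂R/∂z:
  ∂P/∂x = 2
  ∂Q/∂y = x - 6*y
  ∂R/∂z = 0
Sum = x - 6*y + 2, which is exactly div F.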